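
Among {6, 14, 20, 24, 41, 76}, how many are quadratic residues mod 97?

(6/97) = +1 → QR.
(14/97) = -1 → non-residue.
(20/97) = -1 → non-residue.
(24/97) = +1 → QR.
(41/97) = -1 → non-residue.
(76/97) = -1 → non-residue.
Total quadratic residues among the 6: 2.

2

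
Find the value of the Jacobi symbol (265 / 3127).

0

Reciprocity: 265 ≡ 1 and 3127 ≡ 3 (mod 4), so (265/3127) = +(3127/265).
Reduce top mod 265: now compute (212/265).
Pull out 2^2: since 265 ≡ 1 (mod 8), (2/265) = +1, so (2/265)^2 = +1.
Reciprocity: 53 ≡ 1 and 265 ≡ 1 (mod 4), so (53/265) = +(265/53).
Reduce top mod 53: now compute (0/53).
Top reduces to 0: gcd > 1, so the symbol is 0.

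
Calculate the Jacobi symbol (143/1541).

Reciprocity: 143 ≡ 3 and 1541 ≡ 1 (mod 4), so (143/1541) = +(1541/143).
Reduce top mod 143: now compute (111/143).
Reciprocity: 111 ≡ 3 and 143 ≡ 3 (mod 4), so (111/143) = −(143/111).
Reduce top mod 111: now compute (32/111).
Pull out 2^5: since 111 ≡ 7 (mod 8), (2/111) = +1, so (2/111)^5 = +1.
Reached (1/111) = 1. Collecting the sign flips along the way, the symbol is -1.

-1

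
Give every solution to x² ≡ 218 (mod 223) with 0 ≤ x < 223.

Since 223 ≡ 3 (mod 4), a square root of 218 is 218^((223+1)/4) = 218^56 mod 223.
Repeated squaring: 218^2≡25, 218^4≡179, 218^8≡152, 218^16≡135, 218^32≡162 (mod 223).
218^56 = 218^(32+16+8) ≡ 202 (mod 223).
Check: 202² = 40804 ≡ 218 (mod 223). The two roots are 21 and 202.

21, 202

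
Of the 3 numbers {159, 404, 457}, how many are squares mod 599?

1

(159/599) = +1 → QR.
(404/599) = -1 → non-residue.
(457/599) = -1 → non-residue.
Total quadratic residues among the 3: 1.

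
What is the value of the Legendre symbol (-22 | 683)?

Euler's criterion: (-22/683) ≡ 661^341 (mod 683).
661^2 ≡ 484 (mod 683)
661^4 ≡ 670 (mod 683)
661^8 ≡ 169 (mod 683)
661^16 ≡ 558 (mod 683)
661^32 ≡ 599 (mod 683)
661^64 ≡ 226 (mod 683)
661^128 ≡ 534 (mod 683)
661^256 ≡ 345 (mod 683)
661^341 = 661^(256+64+16+4+1) ≡ 682 (mod 683).
Result is 682 ≡ −1, so (-22/683) = −1.

-1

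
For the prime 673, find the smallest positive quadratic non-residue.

5

(2/673) = +1, so 2 is a residue.
(3/673) = +1, so 3 is a residue.
(4/673) = +1, so 4 is a residue.
(5/673) = −1, so 5 is the smallest positive non-residue mod 673.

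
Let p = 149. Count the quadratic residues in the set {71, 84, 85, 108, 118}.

(71/149) = -1 → non-residue.
(84/149) = -1 → non-residue.
(85/149) = +1 → QR.
(108/149) = -1 → non-residue.
(118/149) = +1 → QR.
Total quadratic residues among the 5: 2.

2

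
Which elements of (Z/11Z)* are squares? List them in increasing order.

1, 3, 4, 5, 9

Square k = 1,…,5 (k and 11−k give the same square):
1²=1, 2²=4, 3²=9, 4²≡5, 5²≡3 (mod 11).
So the quadratic residues mod 11 are {1, 3, 4, 5, 9}.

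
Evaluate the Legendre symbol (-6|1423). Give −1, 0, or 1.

First reduce: -6 ≡ 1417 (mod 1423).
Reciprocity: 1417 ≡ 1 and 1423 ≡ 3 (mod 4), so (1417/1423) = +(1423/1417).
Reduce top mod 1417: now compute (6/1417).
Pull out 2: since 1417 ≡ 1 (mod 8), (2/1417) = +1.
Reciprocity: 3 ≡ 3 and 1417 ≡ 1 (mod 4), so (3/1417) = +(1417/3).
Reduce top mod 3: now compute (1/3).
Reached (1/3) = 1. Collecting the sign flips along the way, the symbol is +1.

1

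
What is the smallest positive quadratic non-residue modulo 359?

7

(2/359) = +1, so 2 is a residue.
(3/359) = +1, so 3 is a residue.
(4/359) = +1, so 4 is a residue.
(5/359) = +1, so 5 is a residue.
(6/359) = +1, so 6 is a residue.
(7/359) = −1, so 7 is the smallest positive non-residue mod 359.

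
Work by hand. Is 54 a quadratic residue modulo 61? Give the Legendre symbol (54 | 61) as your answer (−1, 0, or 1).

Euler's criterion: (54/61) ≡ 54^30 (mod 61).
54^2 ≡ 49 (mod 61)
54^4 ≡ 22 (mod 61)
54^8 ≡ 57 (mod 61)
54^16 ≡ 16 (mod 61)
54^30 = 54^(16+8+4+2) ≡ 60 (mod 61).
Result is 60 ≡ −1, so (54/61) = −1.

-1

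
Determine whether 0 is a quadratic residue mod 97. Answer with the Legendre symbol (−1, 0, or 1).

Top reduces to 0: gcd > 1, so the symbol is 0.

0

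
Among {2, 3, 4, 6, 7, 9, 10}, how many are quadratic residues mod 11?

(2/11) = -1 → non-residue.
(3/11) = +1 → QR.
(4/11) = +1 → QR.
(6/11) = -1 → non-residue.
(7/11) = -1 → non-residue.
(9/11) = +1 → QR.
(10/11) = -1 → non-residue.
Total quadratic residues among the 7: 3.

3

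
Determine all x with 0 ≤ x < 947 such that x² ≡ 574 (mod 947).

Since 947 ≡ 3 (mod 4), a square root of 574 is 574^((947+1)/4) = 574^237 mod 947.
Repeated squaring: 574^2≡867, 574^4≡718, 574^8≡356, 574^16≡785, 574^32≡675, 574^64≡118, 574^128≡666 (mod 947).
574^237 = 574^(128+64+32+8+4+1) ≡ 908 (mod 947).
Check: 908² = 824464 ≡ 574 (mod 947). The two roots are 39 and 908.

39, 908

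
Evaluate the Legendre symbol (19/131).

-1

Euler's criterion: (19/131) ≡ 19^65 (mod 131).
19^2 ≡ 99 (mod 131)
19^4 ≡ 107 (mod 131)
19^8 ≡ 52 (mod 131)
19^16 ≡ 84 (mod 131)
19^32 ≡ 113 (mod 131)
19^64 ≡ 62 (mod 131)
19^65 = 19^(64+1) ≡ 130 (mod 131).
Result is 130 ≡ −1, so (19/131) = −1.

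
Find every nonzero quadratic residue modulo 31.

Square k = 1,…,15 (k and 31−k give the same square):
1²=1, 2²=4, 3²=9, 4²=16, 5²=25, 6²≡5, 7²≡18, 8²≡2, 9²≡19, 10²≡7, 11²≡28, 12²≡20, 13²≡14, 14²≡10, 15²≡8 (mod 31).
So the quadratic residues mod 31 are {1, 2, 4, 5, 7, 8, 9, 10, 14, 16, 18, 19, 20, 25, 28}.

1 2 4 5 7 8 9 10 14 16 18 19 20 25 28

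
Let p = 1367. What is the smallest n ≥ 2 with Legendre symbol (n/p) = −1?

(2/1367) = +1, so 2 is a residue.
(3/1367) = +1, so 3 is a residue.
(4/1367) = +1, so 4 is a residue.
(5/1367) = −1, so 5 is the smallest positive non-residue mod 1367.

5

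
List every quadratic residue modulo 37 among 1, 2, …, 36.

Square k = 1,…,18 (k and 37−k give the same square):
1²=1, 2²=4, 3²=9, 4²=16, 5²=25, 6²=36, 7²≡12, 8²≡27, 9²≡7, 10²≡26, 11²≡10, 12²≡33, 13²≡21, 14²≡11, 15²≡3, 16²≡34, 17²≡30, 18²≡28 (mod 37).
So the quadratic residues mod 37 are {1, 3, 4, 7, 9, 10, 11, 12, 16, 21, 25, 26, 27, 28, 30, 33, 34, 36}.

1, 3, 4, 7, 9, 10, 11, 12, 16, 21, 25, 26, 27, 28, 30, 33, 34, 36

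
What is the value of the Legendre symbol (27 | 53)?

Reciprocity: 27 ≡ 3 and 53 ≡ 1 (mod 4), so (27/53) = +(53/27).
Reduce top mod 27: now compute (26/27).
Pull out 2: since 27 ≡ 3 (mod 8), (2/27) = -1.
Reciprocity: 13 ≡ 1 and 27 ≡ 3 (mod 4), so (13/27) = +(27/13).
Reduce top mod 13: now compute (1/13).
Reached (1/13) = 1. Collecting the sign flips along the way, the symbol is -1.

-1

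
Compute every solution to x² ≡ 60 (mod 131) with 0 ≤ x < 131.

45, 86

Since 131 ≡ 3 (mod 4), a square root of 60 is 60^((131+1)/4) = 60^33 mod 131.
Repeated squaring: 60^2≡63, 60^4≡39, 60^8≡80, 60^16≡112, 60^32≡99 (mod 131).
60^33 = 60^(32+1) ≡ 45 (mod 131).
Check: 45² = 2025 ≡ 60 (mod 131). The two roots are 45 and 86.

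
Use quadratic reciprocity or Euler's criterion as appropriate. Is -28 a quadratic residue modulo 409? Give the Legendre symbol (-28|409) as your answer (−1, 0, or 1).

-1

First reduce: -28 ≡ 381 (mod 409).
Reciprocity: 381 ≡ 1 and 409 ≡ 1 (mod 4), so (381/409) = +(409/381).
Reduce top mod 381: now compute (28/381).
Pull out 2^2: since 381 ≡ 5 (mod 8), (2/381) = -1, so (2/381)^2 = +1.
Reciprocity: 7 ≡ 3 and 381 ≡ 1 (mod 4), so (7/381) = +(381/7).
Reduce top mod 7: now compute (3/7).
Reciprocity: 3 ≡ 3 and 7 ≡ 3 (mod 4), so (3/7) = −(7/3).
Reduce top mod 3: now compute (1/3).
Reached (1/3) = 1. Collecting the sign flips along the way, the symbol is -1.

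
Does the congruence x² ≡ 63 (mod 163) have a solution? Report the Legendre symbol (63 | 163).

-1

Euler's criterion: (63/163) ≡ 63^81 (mod 163).
63^2 ≡ 57 (mod 163)
63^4 ≡ 152 (mod 163)
63^8 ≡ 121 (mod 163)
63^16 ≡ 134 (mod 163)
63^32 ≡ 26 (mod 163)
63^64 ≡ 24 (mod 163)
63^81 = 63^(64+16+1) ≡ 162 (mod 163).
Result is 162 ≡ −1, so (63/163) = −1.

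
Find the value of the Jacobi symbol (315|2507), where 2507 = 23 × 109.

1

Reciprocity: 315 ≡ 3 and 2507 ≡ 3 (mod 4), so (315/2507) = −(2507/315).
Reduce top mod 315: now compute (302/315).
Pull out 2: since 315 ≡ 3 (mod 8), (2/315) = -1.
Reciprocity: 151 ≡ 3 and 315 ≡ 3 (mod 4), so (151/315) = −(315/151).
Reduce top mod 151: now compute (13/151).
Reciprocity: 13 ≡ 1 and 151 ≡ 3 (mod 4), so (13/151) = +(151/13).
Reduce top mod 13: now compute (8/13).
Pull out 2^3: since 13 ≡ 5 (mod 8), (2/13) = -1, so (2/13)^3 = -1.
Reached (1/13) = 1. Collecting the sign flips along the way, the symbol is +1.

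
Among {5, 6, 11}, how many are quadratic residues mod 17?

(5/17) = -1 → non-residue.
(6/17) = -1 → non-residue.
(11/17) = -1 → non-residue.
Total quadratic residues among the 3: 0.

0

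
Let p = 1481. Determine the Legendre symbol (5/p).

Reciprocity: 5 ≡ 1 and 1481 ≡ 1 (mod 4), so (5/1481) = +(1481/5).
Reduce top mod 5: now compute (1/5).
Reached (1/5) = 1. Collecting the sign flips along the way, the symbol is +1.

1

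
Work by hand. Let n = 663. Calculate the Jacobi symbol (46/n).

Pull out 2: since 663 ≡ 7 (mod 8), (2/663) = +1.
Reciprocity: 23 ≡ 3 and 663 ≡ 3 (mod 4), so (23/663) = −(663/23).
Reduce top mod 23: now compute (19/23).
Reciprocity: 19 ≡ 3 and 23 ≡ 3 (mod 4), so (19/23) = −(23/19).
Reduce top mod 19: now compute (4/19).
Pull out 2^2: since 19 ≡ 3 (mod 8), (2/19) = -1, so (2/19)^2 = +1.
Reached (1/19) = 1. Collecting the sign flips along the way, the symbol is +1.

1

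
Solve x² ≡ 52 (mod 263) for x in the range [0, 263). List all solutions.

Since 263 ≡ 3 (mod 4), a square root of 52 is 52^((263+1)/4) = 52^66 mod 263.
Repeated squaring: 52^2≡74, 52^4≡216, 52^8≡105, 52^16≡242, 52^32≡178, 52^64≡124 (mod 263).
52^66 = 52^(64+2) ≡ 234 (mod 263).
Check: 234² = 54756 ≡ 52 (mod 263). The two roots are 29 and 234.

29, 234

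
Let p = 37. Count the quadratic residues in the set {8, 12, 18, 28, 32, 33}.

3

(8/37) = -1 → non-residue.
(12/37) = +1 → QR.
(18/37) = -1 → non-residue.
(28/37) = +1 → QR.
(32/37) = -1 → non-residue.
(33/37) = +1 → QR.
Total quadratic residues among the 6: 3.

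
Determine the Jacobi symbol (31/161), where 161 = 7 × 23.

-1

Reciprocity: 31 ≡ 3 and 161 ≡ 1 (mod 4), so (31/161) = +(161/31).
Reduce top mod 31: now compute (6/31).
Pull out 2: since 31 ≡ 7 (mod 8), (2/31) = +1.
Reciprocity: 3 ≡ 3 and 31 ≡ 3 (mod 4), so (3/31) = −(31/3).
Reduce top mod 3: now compute (1/3).
Reached (1/3) = 1. Collecting the sign flips along the way, the symbol is -1.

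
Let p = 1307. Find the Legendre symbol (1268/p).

Pull out 2^2: since 1307 ≡ 3 (mod 8), (2/1307) = -1, so (2/1307)^2 = +1.
Reciprocity: 317 ≡ 1 and 1307 ≡ 3 (mod 4), so (317/1307) = +(1307/317).
Reduce top mod 317: now compute (39/317).
Reciprocity: 39 ≡ 3 and 317 ≡ 1 (mod 4), so (39/317) = +(317/39).
Reduce top mod 39: now compute (5/39).
Reciprocity: 5 ≡ 1 and 39 ≡ 3 (mod 4), so (5/39) = +(39/5).
Reduce top mod 5: now compute (4/5).
Pull out 2^2: since 5 ≡ 5 (mod 8), (2/5) = -1, so (2/5)^2 = +1.
Reached (1/5) = 1. Collecting the sign flips along the way, the symbol is +1.

1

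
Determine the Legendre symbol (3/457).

Reciprocity: 3 ≡ 3 and 457 ≡ 1 (mod 4), so (3/457) = +(457/3).
Reduce top mod 3: now compute (1/3).
Reached (1/3) = 1. Collecting the sign flips along the way, the symbol is +1.

1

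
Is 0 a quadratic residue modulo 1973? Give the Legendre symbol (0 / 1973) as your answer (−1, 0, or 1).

Top reduces to 0: gcd > 1, so the symbol is 0.

0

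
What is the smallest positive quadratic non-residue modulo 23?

(2/23) = +1, so 2 is a residue.
(3/23) = +1, so 3 is a residue.
(4/23) = +1, so 4 is a residue.
(5/23) = −1, so 5 is the smallest positive non-residue mod 23.

5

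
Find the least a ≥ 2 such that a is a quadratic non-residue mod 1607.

(2/1607) = +1, so 2 is a residue.
(3/1607) = +1, so 3 is a residue.
(4/1607) = +1, so 4 is a residue.
(5/1607) = −1, so 5 is the smallest positive non-residue mod 1607.

5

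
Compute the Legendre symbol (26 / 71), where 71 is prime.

-1

Pull out 2: since 71 ≡ 7 (mod 8), (2/71) = +1.
Reciprocity: 13 ≡ 1 and 71 ≡ 3 (mod 4), so (13/71) = +(71/13).
Reduce top mod 13: now compute (6/13).
Pull out 2: since 13 ≡ 5 (mod 8), (2/13) = -1.
Reciprocity: 3 ≡ 3 and 13 ≡ 1 (mod 4), so (3/13) = +(13/3).
Reduce top mod 3: now compute (1/3).
Reached (1/3) = 1. Collecting the sign flips along the way, the symbol is -1.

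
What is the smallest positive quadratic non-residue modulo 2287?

(2/2287) = +1, so 2 is a residue.
(3/2287) = −1, so 3 is the smallest positive non-residue mod 2287.

3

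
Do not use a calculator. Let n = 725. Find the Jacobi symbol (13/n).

Reciprocity: 13 ≡ 1 and 725 ≡ 1 (mod 4), so (13/725) = +(725/13).
Reduce top mod 13: now compute (10/13).
Pull out 2: since 13 ≡ 5 (mod 8), (2/13) = -1.
Reciprocity: 5 ≡ 1 and 13 ≡ 1 (mod 4), so (5/13) = +(13/5).
Reduce top mod 5: now compute (3/5).
Reciprocity: 3 ≡ 3 and 5 ≡ 1 (mod 4), so (3/5) = +(5/3).
Reduce top mod 3: now compute (2/3).
Pull out 2: since 3 ≡ 3 (mod 8), (2/3) = -1.
Reached (1/3) = 1. Collecting the sign flips along the way, the symbol is +1.

1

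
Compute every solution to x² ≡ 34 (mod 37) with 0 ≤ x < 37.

37 ≡ 1 (mod 4), so we find a root by search.
Trying successive values, 16² = 256 ≡ 34 (mod 37). The other root is 37 − 16 = 21.

16, 21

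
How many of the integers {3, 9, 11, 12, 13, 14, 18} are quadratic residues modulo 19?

(3/19) = -1 → non-residue.
(9/19) = +1 → QR.
(11/19) = +1 → QR.
(12/19) = -1 → non-residue.
(13/19) = -1 → non-residue.
(14/19) = -1 → non-residue.
(18/19) = -1 → non-residue.
Total quadratic residues among the 7: 2.

2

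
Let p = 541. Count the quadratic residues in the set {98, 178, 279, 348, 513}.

(98/541) = -1 → non-residue.
(178/541) = +1 → QR.
(279/541) = +1 → QR.
(348/541) = -1 → non-residue.
(513/541) = +1 → QR.
Total quadratic residues among the 5: 3.

3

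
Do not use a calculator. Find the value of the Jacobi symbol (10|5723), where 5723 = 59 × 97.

1

Pull out 2: since 5723 ≡ 3 (mod 8), (2/5723) = -1.
Reciprocity: 5 ≡ 1 and 5723 ≡ 3 (mod 4), so (5/5723) = +(5723/5).
Reduce top mod 5: now compute (3/5).
Reciprocity: 3 ≡ 3 and 5 ≡ 1 (mod 4), so (3/5) = +(5/3).
Reduce top mod 3: now compute (2/3).
Pull out 2: since 3 ≡ 3 (mod 8), (2/3) = -1.
Reached (1/3) = 1. Collecting the sign flips along the way, the symbol is +1.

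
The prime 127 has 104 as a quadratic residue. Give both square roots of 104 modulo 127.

Since 127 ≡ 3 (mod 4), a square root of 104 is 104^((127+1)/4) = 104^32 mod 127.
Repeated squaring: 104^2≡21, 104^4≡60, 104^8≡44, 104^16≡31, 104^32≡72 (mod 127).
104^32 = 104^(32) ≡ 72 (mod 127).
Check: 72² = 5184 ≡ 104 (mod 127). The two roots are 55 and 72.

55, 72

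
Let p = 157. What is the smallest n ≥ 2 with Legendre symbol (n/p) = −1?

(2/157) = −1, so 2 is the smallest positive non-residue mod 157.

2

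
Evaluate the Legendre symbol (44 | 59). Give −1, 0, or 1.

Pull out 2^2: since 59 ≡ 3 (mod 8), (2/59) = -1, so (2/59)^2 = +1.
Reciprocity: 11 ≡ 3 and 59 ≡ 3 (mod 4), so (11/59) = −(59/11).
Reduce top mod 11: now compute (4/11).
Pull out 2^2: since 11 ≡ 3 (mod 8), (2/11) = -1, so (2/11)^2 = +1.
Reached (1/11) = 1. Collecting the sign flips along the way, the symbol is -1.

-1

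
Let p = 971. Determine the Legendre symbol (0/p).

0

Top reduces to 0: gcd > 1, so the symbol is 0.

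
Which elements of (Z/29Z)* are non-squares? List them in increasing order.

Square k = 1,…,14 (k and 29−k give the same square):
1²=1, 2²=4, 3²=9, 4²=16, 5²=25, 6²≡7, 7²≡20, 8²≡6, 9²≡23, 10²≡13, 11²≡5, 12²≡28, 13²≡24, 14²≡22 (mod 29).
The residues are {1, 4, 5, 6, 7, 9, 13, 16, 20, 22, 23, 24, 25, 28}; the non-residues are the remaining 14 nonzero classes.

2 3 8 10 11 12 14 15 17 18 19 21 26 27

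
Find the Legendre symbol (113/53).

Euler's criterion: (113/53) ≡ 7^26 (mod 53).
7^2 ≡ 49 (mod 53)
7^4 ≡ 16 (mod 53)
7^8 ≡ 44 (mod 53)
7^16 ≡ 28 (mod 53)
7^26 = 7^(16+8+2) ≡ 1 (mod 53).
Result is 1, so (113/53) = 1.

1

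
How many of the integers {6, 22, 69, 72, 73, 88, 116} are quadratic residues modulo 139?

3

(6/139) = +1 → QR.
(22/139) = -1 → non-residue.
(69/139) = +1 → QR.
(72/139) = -1 → non-residue.
(73/139) = -1 → non-residue.
(88/139) = -1 → non-residue.
(116/139) = +1 → QR.
Total quadratic residues among the 7: 3.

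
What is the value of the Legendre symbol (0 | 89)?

0

Top reduces to 0: gcd > 1, so the symbol is 0.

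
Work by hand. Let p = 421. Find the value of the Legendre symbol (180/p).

Pull out 2^2: since 421 ≡ 5 (mod 8), (2/421) = -1, so (2/421)^2 = +1.
Reciprocity: 45 ≡ 1 and 421 ≡ 1 (mod 4), so (45/421) = +(421/45).
Reduce top mod 45: now compute (16/45).
Pull out 2^4: since 45 ≡ 5 (mod 8), (2/45) = -1, so (2/45)^4 = +1.
Reached (1/45) = 1. Collecting the sign flips along the way, the symbol is +1.

1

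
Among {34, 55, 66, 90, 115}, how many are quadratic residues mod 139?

(34/139) = +1 → QR.
(55/139) = +1 → QR.
(66/139) = +1 → QR.
(90/139) = -1 → non-residue.
(115/139) = -1 → non-residue.
Total quadratic residues among the 5: 3.

3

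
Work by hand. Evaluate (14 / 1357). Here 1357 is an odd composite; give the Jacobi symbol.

1

Pull out 2: since 1357 ≡ 5 (mod 8), (2/1357) = -1.
Reciprocity: 7 ≡ 3 and 1357 ≡ 1 (mod 4), so (7/1357) = +(1357/7).
Reduce top mod 7: now compute (6/7).
Pull out 2: since 7 ≡ 7 (mod 8), (2/7) = +1.
Reciprocity: 3 ≡ 3 and 7 ≡ 3 (mod 4), so (3/7) = −(7/3).
Reduce top mod 3: now compute (1/3).
Reached (1/3) = 1. Collecting the sign flips along the way, the symbol is +1.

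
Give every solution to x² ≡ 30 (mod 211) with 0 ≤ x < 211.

Since 211 ≡ 3 (mod 4), a square root of 30 is 30^((211+1)/4) = 30^53 mod 211.
Repeated squaring: 30^2≡56, 30^4≡182, 30^8≡208, 30^16≡9, 30^32≡81 (mod 211).
30^53 = 30^(32+16+4+1) ≡ 36 (mod 211).
Check: 36² = 1296 ≡ 30 (mod 211). The two roots are 36 and 175.

36, 175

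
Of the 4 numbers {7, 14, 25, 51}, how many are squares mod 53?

2

(7/53) = +1 → QR.
(14/53) = -1 → non-residue.
(25/53) = +1 → QR.
(51/53) = -1 → non-residue.
Total quadratic residues among the 4: 2.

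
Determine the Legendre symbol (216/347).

Pull out 2^3: since 347 ≡ 3 (mod 8), (2/347) = -1, so (2/347)^3 = -1.
Reciprocity: 27 ≡ 3 and 347 ≡ 3 (mod 4), so (27/347) = −(347/27).
Reduce top mod 27: now compute (23/27).
Reciprocity: 23 ≡ 3 and 27 ≡ 3 (mod 4), so (23/27) = −(27/23).
Reduce top mod 23: now compute (4/23).
Pull out 2^2: since 23 ≡ 7 (mod 8), (2/23) = +1, so (2/23)^2 = +1.
Reached (1/23) = 1. Collecting the sign flips along the way, the symbol is -1.

-1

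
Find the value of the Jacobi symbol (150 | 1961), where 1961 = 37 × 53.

Pull out 2: since 1961 ≡ 1 (mod 8), (2/1961) = +1.
Reciprocity: 75 ≡ 3 and 1961 ≡ 1 (mod 4), so (75/1961) = +(1961/75).
Reduce top mod 75: now compute (11/75).
Reciprocity: 11 ≡ 3 and 75 ≡ 3 (mod 4), so (11/75) = −(75/11).
Reduce top mod 11: now compute (9/11).
Reciprocity: 9 ≡ 1 and 11 ≡ 3 (mod 4), so (9/11) = +(11/9).
Reduce top mod 9: now compute (2/9).
Pull out 2: since 9 ≡ 1 (mod 8), (2/9) = +1.
Reached (1/9) = 1. Collecting the sign flips along the way, the symbol is -1.

-1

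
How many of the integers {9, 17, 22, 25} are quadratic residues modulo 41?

(9/41) = +1 → QR.
(17/41) = -1 → non-residue.
(22/41) = -1 → non-residue.
(25/41) = +1 → QR.
Total quadratic residues among the 4: 2.

2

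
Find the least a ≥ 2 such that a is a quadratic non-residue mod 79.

3

(2/79) = +1, so 2 is a residue.
(3/79) = −1, so 3 is the smallest positive non-residue mod 79.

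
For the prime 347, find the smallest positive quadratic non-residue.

(2/347) = −1, so 2 is the smallest positive non-residue mod 347.

2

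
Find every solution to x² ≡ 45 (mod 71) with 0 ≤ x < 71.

Since 71 ≡ 3 (mod 4), a square root of 45 is 45^((71+1)/4) = 45^18 mod 71.
Repeated squaring: 45^2≡37, 45^4≡20, 45^8≡45, 45^16≡37 (mod 71).
45^18 = 45^(16+2) ≡ 20 (mod 71).
Check: 20² = 400 ≡ 45 (mod 71). The two roots are 20 and 51.

20, 51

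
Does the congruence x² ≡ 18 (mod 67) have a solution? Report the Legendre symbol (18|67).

-1

Pull out 2: since 67 ≡ 3 (mod 8), (2/67) = -1.
Reciprocity: 9 ≡ 1 and 67 ≡ 3 (mod 4), so (9/67) = +(67/9).
Reduce top mod 9: now compute (4/9).
Pull out 2^2: since 9 ≡ 1 (mod 8), (2/9) = +1, so (2/9)^2 = +1.
Reached (1/9) = 1. Collecting the sign flips along the way, the symbol is -1.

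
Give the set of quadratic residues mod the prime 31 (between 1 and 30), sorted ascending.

1,2,4,5,7,8,9,10,14,16,18,19,20,25,28

Square k = 1,…,15 (k and 31−k give the same square):
1²=1, 2²=4, 3²=9, 4²=16, 5²=25, 6²≡5, 7²≡18, 8²≡2, 9²≡19, 10²≡7, 11²≡28, 12²≡20, 13²≡14, 14²≡10, 15²≡8 (mod 31).
So the quadratic residues mod 31 are {1, 2, 4, 5, 7, 8, 9, 10, 14, 16, 18, 19, 20, 25, 28}.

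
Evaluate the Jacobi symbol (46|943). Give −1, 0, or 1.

0

Pull out 2: since 943 ≡ 7 (mod 8), (2/943) = +1.
Reciprocity: 23 ≡ 3 and 943 ≡ 3 (mod 4), so (23/943) = −(943/23).
Reduce top mod 23: now compute (0/23).
Top reduces to 0: gcd > 1, so the symbol is 0.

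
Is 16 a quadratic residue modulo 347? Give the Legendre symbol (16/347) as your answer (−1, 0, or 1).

Euler's criterion: (16/347) ≡ 16^173 (mod 347).
16^2 ≡ 256 (mod 347)
16^4 ≡ 300 (mod 347)
16^8 ≡ 127 (mod 347)
16^16 ≡ 167 (mod 347)
16^32 ≡ 129 (mod 347)
16^64 ≡ 332 (mod 347)
16^128 ≡ 225 (mod 347)
16^173 = 16^(128+32+8+4+1) ≡ 1 (mod 347).
Result is 1, so (16/347) = 1.

1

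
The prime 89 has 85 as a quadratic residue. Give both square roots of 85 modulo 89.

89 ≡ 1 (mod 4), so we find a root by search.
Trying successive values, 21² = 441 ≡ 85 (mod 89). The other root is 89 − 21 = 68.

21, 68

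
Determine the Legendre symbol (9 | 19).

1

Euler's criterion: (9/19) ≡ 9^9 (mod 19).
9^2 ≡ 5 (mod 19)
9^4 ≡ 6 (mod 19)
9^8 ≡ 17 (mod 19)
9^9 = 9^(8+1) ≡ 1 (mod 19).
Result is 1, so (9/19) = 1.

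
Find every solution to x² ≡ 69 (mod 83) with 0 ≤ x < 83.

22, 61

Since 83 ≡ 3 (mod 4), a square root of 69 is 69^((83+1)/4) = 69^21 mod 83.
Repeated squaring: 69^2≡30, 69^4≡70, 69^8≡3, 69^16≡9 (mod 83).
69^21 = 69^(16+4+1) ≡ 61 (mod 83).
Check: 61² = 3721 ≡ 69 (mod 83). The two roots are 22 and 61.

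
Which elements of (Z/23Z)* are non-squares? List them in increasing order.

Square k = 1,…,11 (k and 23−k give the same square):
1²=1, 2²=4, 3²=9, 4²=16, 5²≡2, 6²≡13, 7²≡3, 8²≡18, 9²≡12, 10²≡8, 11²≡6 (mod 23).
The residues are {1, 2, 3, 4, 6, 8, 9, 12, 13, 16, 18}; the non-residues are the remaining 11 nonzero classes.

5 7 10 11 14 15 17 19 20 21 22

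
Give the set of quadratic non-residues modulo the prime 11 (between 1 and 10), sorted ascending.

Square k = 1,…,5 (k and 11−k give the same square):
1²=1, 2²=4, 3²=9, 4²≡5, 5²≡3 (mod 11).
The residues are {1, 3, 4, 5, 9}; the non-residues are the remaining 5 nonzero classes.

2,6,7,8,10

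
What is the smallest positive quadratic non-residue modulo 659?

2

(2/659) = −1, so 2 is the smallest positive non-residue mod 659.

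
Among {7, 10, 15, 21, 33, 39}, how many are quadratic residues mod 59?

(7/59) = +1 → QR.
(10/59) = -1 → non-residue.
(15/59) = +1 → QR.
(21/59) = +1 → QR.
(33/59) = -1 → non-residue.
(39/59) = -1 → non-residue.
Total quadratic residues among the 6: 3.

3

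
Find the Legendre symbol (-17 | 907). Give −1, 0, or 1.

1

Euler's criterion: (-17/907) ≡ 890^453 (mod 907).
890^2 ≡ 289 (mod 907)
890^4 ≡ 77 (mod 907)
890^8 ≡ 487 (mod 907)
890^16 ≡ 442 (mod 907)
890^32 ≡ 359 (mod 907)
890^64 ≡ 87 (mod 907)
890^128 ≡ 313 (mod 907)
890^256 ≡ 13 (mod 907)
890^453 = 890^(256+128+64+4+1) ≡ 1 (mod 907).
Result is 1, so (-17/907) = 1.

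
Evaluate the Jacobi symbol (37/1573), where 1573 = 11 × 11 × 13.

Reciprocity: 37 ≡ 1 and 1573 ≡ 1 (mod 4), so (37/1573) = +(1573/37).
Reduce top mod 37: now compute (19/37).
Reciprocity: 19 ≡ 3 and 37 ≡ 1 (mod 4), so (19/37) = +(37/19).
Reduce top mod 19: now compute (18/19).
Pull out 2: since 19 ≡ 3 (mod 8), (2/19) = -1.
Reciprocity: 9 ≡ 1 and 19 ≡ 3 (mod 4), so (9/19) = +(19/9).
Reduce top mod 9: now compute (1/9).
Reached (1/9) = 1. Collecting the sign flips along the way, the symbol is -1.

-1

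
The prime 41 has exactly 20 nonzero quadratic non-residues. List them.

3 6 7 11 12 13 14 15 17 19 22 24 26 27 28 29 30 34 35 38

Square k = 1,…,20 (k and 41−k give the same square):
1²=1, 2²=4, 3²=9, 4²=16, 5²=25, 6²=36, 7²≡8, 8²≡23, 9²≡40, 10²≡18, 11²≡39, 12²≡21, 13²≡5, 14²≡32, 15²≡20, 16²≡10, 17²≡2, 18²≡37, 19²≡33, 20²≡31 (mod 41).
The residues are {1, 2, 4, 5, 8, 9, 10, 16, 18, 20, 21, 23, 25, 31, 32, 33, 36, 37, 39, 40}; the non-residues are the remaining 20 nonzero classes.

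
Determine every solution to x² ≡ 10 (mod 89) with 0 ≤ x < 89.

30, 59

89 ≡ 1 (mod 4), so we find a root by search.
Trying successive values, 30² = 900 ≡ 10 (mod 89). The other root is 89 − 30 = 59.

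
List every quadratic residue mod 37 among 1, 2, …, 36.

1, 3, 4, 7, 9, 10, 11, 12, 16, 21, 25, 26, 27, 28, 30, 33, 34, 36

Square k = 1,…,18 (k and 37−k give the same square):
1²=1, 2²=4, 3²=9, 4²=16, 5²=25, 6²=36, 7²≡12, 8²≡27, 9²≡7, 10²≡26, 11²≡10, 12²≡33, 13²≡21, 14²≡11, 15²≡3, 16²≡34, 17²≡30, 18²≡28 (mod 37).
So the quadratic residues mod 37 are {1, 3, 4, 7, 9, 10, 11, 12, 16, 21, 25, 26, 27, 28, 30, 33, 34, 36}.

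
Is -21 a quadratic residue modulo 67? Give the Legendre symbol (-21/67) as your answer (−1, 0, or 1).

First reduce: -21 ≡ 46 (mod 67).
Pull out 2: since 67 ≡ 3 (mod 8), (2/67) = -1.
Reciprocity: 23 ≡ 3 and 67 ≡ 3 (mod 4), so (23/67) = −(67/23).
Reduce top mod 23: now compute (21/23).
Reciprocity: 21 ≡ 1 and 23 ≡ 3 (mod 4), so (21/23) = +(23/21).
Reduce top mod 21: now compute (2/21).
Pull out 2: since 21 ≡ 5 (mod 8), (2/21) = -1.
Reached (1/21) = 1. Collecting the sign flips along the way, the symbol is -1.

-1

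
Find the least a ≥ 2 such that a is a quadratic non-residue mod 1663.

3

(2/1663) = +1, so 2 is a residue.
(3/1663) = −1, so 3 is the smallest positive non-residue mod 1663.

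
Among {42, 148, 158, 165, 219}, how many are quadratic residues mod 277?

1

(42/277) = -1 → non-residue.
(148/277) = -1 → non-residue.
(158/277) = -1 → non-residue.
(165/277) = +1 → QR.
(219/277) = -1 → non-residue.
Total quadratic residues among the 5: 1.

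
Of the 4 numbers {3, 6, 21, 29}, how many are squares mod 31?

(3/31) = -1 → non-residue.
(6/31) = -1 → non-residue.
(21/31) = -1 → non-residue.
(29/31) = -1 → non-residue.
Total quadratic residues among the 4: 0.

0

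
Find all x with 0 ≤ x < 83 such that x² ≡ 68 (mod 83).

20, 63

Since 83 ≡ 3 (mod 4), a square root of 68 is 68^((83+1)/4) = 68^21 mod 83.
Repeated squaring: 68^2≡59, 68^4≡78, 68^8≡25, 68^16≡44 (mod 83).
68^21 = 68^(16+4+1) ≡ 63 (mod 83).
Check: 63² = 3969 ≡ 68 (mod 83). The two roots are 20 and 63.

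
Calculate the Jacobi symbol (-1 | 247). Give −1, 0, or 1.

First reduce: -1 ≡ 246 (mod 247).
Pull out 2: since 247 ≡ 7 (mod 8), (2/247) = +1.
Reciprocity: 123 ≡ 3 and 247 ≡ 3 (mod 4), so (123/247) = −(247/123).
Reduce top mod 123: now compute (1/123).
Reached (1/123) = 1. Collecting the sign flips along the way, the symbol is -1.

-1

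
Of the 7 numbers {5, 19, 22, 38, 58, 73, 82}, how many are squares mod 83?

(5/83) = -1 → non-residue.
(19/83) = -1 → non-residue.
(22/83) = -1 → non-residue.
(38/83) = +1 → QR.
(58/83) = -1 → non-residue.
(73/83) = -1 → non-residue.
(82/83) = -1 → non-residue.
Total quadratic residues among the 7: 1.

1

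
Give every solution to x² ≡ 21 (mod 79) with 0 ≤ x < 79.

10, 69

Since 79 ≡ 3 (mod 4), a square root of 21 is 21^((79+1)/4) = 21^20 mod 79.
Repeated squaring: 21^2≡46, 21^4≡62, 21^8≡52, 21^16≡18 (mod 79).
21^20 = 21^(16+4) ≡ 10 (mod 79).
Check: 10² = 100 ≡ 21 (mod 79). The two roots are 10 and 69.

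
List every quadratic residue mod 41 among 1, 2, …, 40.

1,2,4,5,8,9,10,16,18,20,21,23,25,31,32,33,36,37,39,40

Square k = 1,…,20 (k and 41−k give the same square):
1²=1, 2²=4, 3²=9, 4²=16, 5²=25, 6²=36, 7²≡8, 8²≡23, 9²≡40, 10²≡18, 11²≡39, 12²≡21, 13²≡5, 14²≡32, 15²≡20, 16²≡10, 17²≡2, 18²≡37, 19²≡33, 20²≡31 (mod 41).
So the quadratic residues mod 41 are {1, 2, 4, 5, 8, 9, 10, 16, 18, 20, 21, 23, 25, 31, 32, 33, 36, 37, 39, 40}.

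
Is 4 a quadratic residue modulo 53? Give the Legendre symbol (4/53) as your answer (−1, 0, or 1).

1

Euler's criterion: (4/53) ≡ 4^26 (mod 53).
4^2 ≡ 16 (mod 53)
4^4 ≡ 44 (mod 53)
4^8 ≡ 28 (mod 53)
4^16 ≡ 42 (mod 53)
4^26 = 4^(16+8+2) ≡ 1 (mod 53).
Result is 1, so (4/53) = 1.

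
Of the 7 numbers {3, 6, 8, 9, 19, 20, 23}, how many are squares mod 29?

(3/29) = -1 → non-residue.
(6/29) = +1 → QR.
(8/29) = -1 → non-residue.
(9/29) = +1 → QR.
(19/29) = -1 → non-residue.
(20/29) = +1 → QR.
(23/29) = +1 → QR.
Total quadratic residues among the 7: 4.

4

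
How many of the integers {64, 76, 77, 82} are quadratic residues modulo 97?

(64/97) = +1 → QR.
(76/97) = -1 → non-residue.
(77/97) = -1 → non-residue.
(82/97) = -1 → non-residue.
Total quadratic residues among the 4: 1.

1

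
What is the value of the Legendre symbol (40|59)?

Pull out 2^3: since 59 ≡ 3 (mod 8), (2/59) = -1, so (2/59)^3 = -1.
Reciprocity: 5 ≡ 1 and 59 ≡ 3 (mod 4), so (5/59) = +(59/5).
Reduce top mod 5: now compute (4/5).
Pull out 2^2: since 5 ≡ 5 (mod 8), (2/5) = -1, so (2/5)^2 = +1.
Reached (1/5) = 1. Collecting the sign flips along the way, the symbol is -1.

-1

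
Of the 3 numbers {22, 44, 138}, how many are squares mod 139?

1

(22/139) = -1 → non-residue.
(44/139) = +1 → QR.
(138/139) = -1 → non-residue.
Total quadratic residues among the 3: 1.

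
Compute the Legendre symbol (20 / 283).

-1

Euler's criterion: (20/283) ≡ 20^141 (mod 283).
20^2 ≡ 117 (mod 283)
20^4 ≡ 105 (mod 283)
20^8 ≡ 271 (mod 283)
20^16 ≡ 144 (mod 283)
20^32 ≡ 77 (mod 283)
20^64 ≡ 269 (mod 283)
20^128 ≡ 196 (mod 283)
20^141 = 20^(128+8+4+1) ≡ 282 (mod 283).
Result is 282 ≡ −1, so (20/283) = −1.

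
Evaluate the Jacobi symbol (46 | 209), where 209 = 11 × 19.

1

Pull out 2: since 209 ≡ 1 (mod 8), (2/209) = +1.
Reciprocity: 23 ≡ 3 and 209 ≡ 1 (mod 4), so (23/209) = +(209/23).
Reduce top mod 23: now compute (2/23).
Pull out 2: since 23 ≡ 7 (mod 8), (2/23) = +1.
Reached (1/23) = 1. Collecting the sign flips along the way, the symbol is +1.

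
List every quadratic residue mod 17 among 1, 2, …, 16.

1, 2, 4, 8, 9, 13, 15, 16

Square k = 1,…,8 (k and 17−k give the same square):
1²=1, 2²=4, 3²=9, 4²=16, 5²≡8, 6²≡2, 7²≡15, 8²≡13 (mod 17).
So the quadratic residues mod 17 are {1, 2, 4, 8, 9, 13, 15, 16}.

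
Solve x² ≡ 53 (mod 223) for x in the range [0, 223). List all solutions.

62, 161

Since 223 ≡ 3 (mod 4), a square root of 53 is 53^((223+1)/4) = 53^56 mod 223.
Repeated squaring: 53^2≡133, 53^4≡72, 53^8≡55, 53^16≡126, 53^32≡43 (mod 223).
53^56 = 53^(32+16+8) ≡ 62 (mod 223).
Check: 62² = 3844 ≡ 53 (mod 223). The two roots are 62 and 161.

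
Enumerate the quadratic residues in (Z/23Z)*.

Square k = 1,…,11 (k and 23−k give the same square):
1²=1, 2²=4, 3²=9, 4²=16, 5²≡2, 6²≡13, 7²≡3, 8²≡18, 9²≡12, 10²≡8, 11²≡6 (mod 23).
So the quadratic residues mod 23 are {1, 2, 3, 4, 6, 8, 9, 12, 13, 16, 18}.

1, 2, 3, 4, 6, 8, 9, 12, 13, 16, 18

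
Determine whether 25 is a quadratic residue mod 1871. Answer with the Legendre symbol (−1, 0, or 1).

Reciprocity: 25 ≡ 1 and 1871 ≡ 3 (mod 4), so (25/1871) = +(1871/25).
Reduce top mod 25: now compute (21/25).
Reciprocity: 21 ≡ 1 and 25 ≡ 1 (mod 4), so (21/25) = +(25/21).
Reduce top mod 21: now compute (4/21).
Pull out 2^2: since 21 ≡ 5 (mod 8), (2/21) = -1, so (2/21)^2 = +1.
Reached (1/21) = 1. Collecting the sign flips along the way, the symbol is +1.

1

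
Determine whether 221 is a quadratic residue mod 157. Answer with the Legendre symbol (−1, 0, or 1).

1

First reduce: 221 ≡ 64 (mod 157).
Pull out 2^6: since 157 ≡ 5 (mod 8), (2/157) = -1, so (2/157)^6 = +1.
Reached (1/157) = 1. Collecting the sign flips along the way, the symbol is +1.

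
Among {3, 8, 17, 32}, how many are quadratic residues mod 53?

(3/53) = -1 → non-residue.
(8/53) = -1 → non-residue.
(17/53) = +1 → QR.
(32/53) = -1 → non-residue.
Total quadratic residues among the 4: 1.

1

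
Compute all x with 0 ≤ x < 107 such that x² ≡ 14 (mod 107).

11, 96

Since 107 ≡ 3 (mod 4), a square root of 14 is 14^((107+1)/4) = 14^27 mod 107.
Repeated squaring: 14^2≡89, 14^4≡3, 14^8≡9, 14^16≡81 (mod 107).
14^27 = 14^(16+8+2+1) ≡ 11 (mod 107).
Check: 11² = 121 ≡ 14 (mod 107). The two roots are 11 and 96.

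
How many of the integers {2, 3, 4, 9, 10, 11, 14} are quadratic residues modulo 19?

(2/19) = -1 → non-residue.
(3/19) = -1 → non-residue.
(4/19) = +1 → QR.
(9/19) = +1 → QR.
(10/19) = -1 → non-residue.
(11/19) = +1 → QR.
(14/19) = -1 → non-residue.
Total quadratic residues among the 7: 3.

3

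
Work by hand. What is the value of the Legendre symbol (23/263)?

Reciprocity: 23 ≡ 3 and 263 ≡ 3 (mod 4), so (23/263) = −(263/23).
Reduce top mod 23: now compute (10/23).
Pull out 2: since 23 ≡ 7 (mod 8), (2/23) = +1.
Reciprocity: 5 ≡ 1 and 23 ≡ 3 (mod 4), so (5/23) = +(23/5).
Reduce top mod 5: now compute (3/5).
Reciprocity: 3 ≡ 3 and 5 ≡ 1 (mod 4), so (3/5) = +(5/3).
Reduce top mod 3: now compute (2/3).
Pull out 2: since 3 ≡ 3 (mod 8), (2/3) = -1.
Reached (1/3) = 1. Collecting the sign flips along the way, the symbol is +1.

1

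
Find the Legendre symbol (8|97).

Pull out 2^3: since 97 ≡ 1 (mod 8), (2/97) = +1, so (2/97)^3 = +1.
Reached (1/97) = 1. Collecting the sign flips along the way, the symbol is +1.

1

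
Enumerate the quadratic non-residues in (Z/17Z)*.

3 5 6 7 10 11 12 14

Square k = 1,…,8 (k and 17−k give the same square):
1²=1, 2²=4, 3²=9, 4²=16, 5²≡8, 6²≡2, 7²≡15, 8²≡13 (mod 17).
The residues are {1, 2, 4, 8, 9, 13, 15, 16}; the non-residues are the remaining 8 nonzero classes.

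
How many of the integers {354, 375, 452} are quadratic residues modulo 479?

1

(354/479) = -1 → non-residue.
(375/479) = +1 → QR.
(452/479) = -1 → non-residue.
Total quadratic residues among the 3: 1.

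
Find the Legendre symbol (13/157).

Euler's criterion: (13/157) ≡ 13^78 (mod 157).
13^2 ≡ 12 (mod 157)
13^4 ≡ 144 (mod 157)
13^8 ≡ 12 (mod 157)
13^16 ≡ 144 (mod 157)
13^32 ≡ 12 (mod 157)
13^64 ≡ 144 (mod 157)
13^78 = 13^(64+8+4+2) ≡ 1 (mod 157).
Result is 1, so (13/157) = 1.

1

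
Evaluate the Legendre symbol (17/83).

1

Reciprocity: 17 ≡ 1 and 83 ≡ 3 (mod 4), so (17/83) = +(83/17).
Reduce top mod 17: now compute (15/17).
Reciprocity: 15 ≡ 3 and 17 ≡ 1 (mod 4), so (15/17) = +(17/15).
Reduce top mod 15: now compute (2/15).
Pull out 2: since 15 ≡ 7 (mod 8), (2/15) = +1.
Reached (1/15) = 1. Collecting the sign flips along the way, the symbol is +1.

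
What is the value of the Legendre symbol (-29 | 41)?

First reduce: -29 ≡ 12 (mod 41).
Pull out 2^2: since 41 ≡ 1 (mod 8), (2/41) = +1, so (2/41)^2 = +1.
Reciprocity: 3 ≡ 3 and 41 ≡ 1 (mod 4), so (3/41) = +(41/3).
Reduce top mod 3: now compute (2/3).
Pull out 2: since 3 ≡ 3 (mod 8), (2/3) = -1.
Reached (1/3) = 1. Collecting the sign flips along the way, the symbol is -1.

-1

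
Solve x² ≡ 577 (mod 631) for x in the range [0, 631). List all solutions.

75, 556

Since 631 ≡ 3 (mod 4), a square root of 577 is 577^((631+1)/4) = 577^158 mod 631.
Repeated squaring: 577^2≡392, 577^4≡331, 577^8≡398, 577^16≡23, 577^32≡529, 577^64≡308, 577^128≡214 (mod 631).
577^158 = 577^(128+16+8+4+2) ≡ 556 (mod 631).
Check: 556² = 309136 ≡ 577 (mod 631). The two roots are 75 and 556.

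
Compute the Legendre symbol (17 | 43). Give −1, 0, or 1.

Reciprocity: 17 ≡ 1 and 43 ≡ 3 (mod 4), so (17/43) = +(43/17).
Reduce top mod 17: now compute (9/17).
Reciprocity: 9 ≡ 1 and 17 ≡ 1 (mod 4), so (9/17) = +(17/9).
Reduce top mod 9: now compute (8/9).
Pull out 2^3: since 9 ≡ 1 (mod 8), (2/9) = +1, so (2/9)^3 = +1.
Reached (1/9) = 1. Collecting the sign flips along the way, the symbol is +1.

1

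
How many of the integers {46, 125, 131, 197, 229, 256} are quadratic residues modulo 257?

3

(46/257) = +1 → QR.
(125/257) = -1 → non-residue.
(131/257) = -1 → non-residue.
(197/257) = +1 → QR.
(229/257) = -1 → non-residue.
(256/257) = +1 → QR.
Total quadratic residues among the 6: 3.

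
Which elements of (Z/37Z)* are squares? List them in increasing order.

Square k = 1,…,18 (k and 37−k give the same square):
1²=1, 2²=4, 3²=9, 4²=16, 5²=25, 6²=36, 7²≡12, 8²≡27, 9²≡7, 10²≡26, 11²≡10, 12²≡33, 13²≡21, 14²≡11, 15²≡3, 16²≡34, 17²≡30, 18²≡28 (mod 37).
So the quadratic residues mod 37 are {1, 3, 4, 7, 9, 10, 11, 12, 16, 21, 25, 26, 27, 28, 30, 33, 34, 36}.

1 3 4 7 9 10 11 12 16 21 25 26 27 28 30 33 34 36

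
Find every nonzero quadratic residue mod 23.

Square k = 1,…,11 (k and 23−k give the same square):
1²=1, 2²=4, 3²=9, 4²=16, 5²≡2, 6²≡13, 7²≡3, 8²≡18, 9²≡12, 10²≡8, 11²≡6 (mod 23).
So the quadratic residues mod 23 are {1, 2, 3, 4, 6, 8, 9, 12, 13, 16, 18}.

1, 2, 3, 4, 6, 8, 9, 12, 13, 16, 18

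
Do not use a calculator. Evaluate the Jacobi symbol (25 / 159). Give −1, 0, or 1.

1

Reciprocity: 25 ≡ 1 and 159 ≡ 3 (mod 4), so (25/159) = +(159/25).
Reduce top mod 25: now compute (9/25).
Reciprocity: 9 ≡ 1 and 25 ≡ 1 (mod 4), so (9/25) = +(25/9).
Reduce top mod 9: now compute (7/9).
Reciprocity: 7 ≡ 3 and 9 ≡ 1 (mod 4), so (7/9) = +(9/7).
Reduce top mod 7: now compute (2/7).
Pull out 2: since 7 ≡ 7 (mod 8), (2/7) = +1.
Reached (1/7) = 1. Collecting the sign flips along the way, the symbol is +1.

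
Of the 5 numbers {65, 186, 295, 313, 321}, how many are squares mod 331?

3

(65/331) = -1 → non-residue.
(186/331) = +1 → QR.
(295/331) = -1 → non-residue.
(313/331) = +1 → QR.
(321/331) = +1 → QR.
Total quadratic residues among the 5: 3.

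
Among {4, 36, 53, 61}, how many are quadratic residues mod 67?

(4/67) = +1 → QR.
(36/67) = +1 → QR.
(53/67) = -1 → non-residue.
(61/67) = -1 → non-residue.
Total quadratic residues among the 4: 2.

2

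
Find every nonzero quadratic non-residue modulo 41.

Square k = 1,…,20 (k and 41−k give the same square):
1²=1, 2²=4, 3²=9, 4²=16, 5²=25, 6²=36, 7²≡8, 8²≡23, 9²≡40, 10²≡18, 11²≡39, 12²≡21, 13²≡5, 14²≡32, 15²≡20, 16²≡10, 17²≡2, 18²≡37, 19²≡33, 20²≡31 (mod 41).
The residues are {1, 2, 4, 5, 8, 9, 10, 16, 18, 20, 21, 23, 25, 31, 32, 33, 36, 37, 39, 40}; the non-residues are the remaining 20 nonzero classes.

3 6 7 11 12 13 14 15 17 19 22 24 26 27 28 29 30 34 35 38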